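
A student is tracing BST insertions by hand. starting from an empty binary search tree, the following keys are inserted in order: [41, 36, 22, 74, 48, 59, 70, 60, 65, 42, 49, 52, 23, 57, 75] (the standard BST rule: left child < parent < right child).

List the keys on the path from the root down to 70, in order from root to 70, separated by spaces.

Insert 41: tree is empty, so 41 becomes the root.
Insert 36: 36 < 41 → go left. Place as left child of 41.
Insert 22: 22 < 41 → go left; 22 < 36 → go left. Place as left child of 36.
Insert 74: 74 > 41 → go right. Place as right child of 41.
Insert 48: 48 > 41 → go right; 48 < 74 → go left. Place as left child of 74.
Insert 59: 59 > 41 → go right; 59 < 74 → go left; 59 > 48 → go right. Place as right child of 48.
Insert 70: 70 > 41 → go right; 70 < 74 → go left; 70 > 48 → go right; 70 > 59 → go right. Place as right child of 59.
Insert 60: 60 > 41 → go right; 60 < 74 → go left; 60 > 48 → go right; 60 > 59 → go right; 60 < 70 → go left. Place as left child of 70.
Insert 65: 65 > 41 → go right; 65 < 74 → go left; 65 > 48 → go right; 65 > 59 → go right; 65 < 70 → go left; 65 > 60 → go right. Place as right child of 60.
Insert 42: 42 > 41 → go right; 42 < 74 → go left; 42 < 48 → go left. Place as left child of 48.
Insert 49: 49 > 41 → go right; 49 < 74 → go left; 49 > 48 → go right; 49 < 59 → go left. Place as left child of 59.
Insert 52: 52 > 41 → go right; 52 < 74 → go left; 52 > 48 → go right; 52 < 59 → go left; 52 > 49 → go right. Place as right child of 49.
Insert 23: 23 < 41 → go left; 23 < 36 → go left; 23 > 22 → go right. Place as right child of 22.
Insert 57: 57 > 41 → go right; 57 < 74 → go left; 57 > 48 → go right; 57 < 59 → go left; 57 > 49 → go right; 57 > 52 → go right. Place as right child of 52.
Insert 75: 75 > 41 → go right; 75 > 74 → go right. Place as right child of 74.

41 74 48 59 70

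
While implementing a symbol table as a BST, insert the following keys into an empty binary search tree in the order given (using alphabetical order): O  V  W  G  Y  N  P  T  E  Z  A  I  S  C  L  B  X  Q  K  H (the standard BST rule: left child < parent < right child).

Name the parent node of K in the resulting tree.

L

O: root
V: right child of O (depth 1)
W: right child of V (depth 2)
G: left child of O (depth 1)
Y: right child of W (depth 3)
N: right child of G (depth 2)
P: left child of V (depth 2)
T: right child of P (depth 3)
E: left child of G (depth 2)
Z: right child of Y (depth 4)
A: left child of E (depth 3)
I: left child of N (depth 3)
S: left child of T (depth 4)
C: right child of A (depth 4)
L: right child of I (depth 4)
B: left child of C (depth 5)
X: left child of Y (depth 4)
Q: left child of S (depth 5)
K: left child of L (depth 5)
H: left child of I (depth 4)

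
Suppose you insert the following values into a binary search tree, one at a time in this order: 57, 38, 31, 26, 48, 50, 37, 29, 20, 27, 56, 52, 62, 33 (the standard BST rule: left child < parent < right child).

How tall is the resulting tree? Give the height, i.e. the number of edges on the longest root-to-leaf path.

Insert 57: tree is empty, so 57 becomes the root.
Insert 38: 38 < 57 → go left. Place as left child of 57.
Insert 31: 31 < 57 → go left; 31 < 38 → go left. Place as left child of 38.
Insert 26: 26 < 57 → go left; 26 < 38 → go left; 26 < 31 → go left. Place as left child of 31.
Insert 48: 48 < 57 → go left; 48 > 38 → go right. Place as right child of 38.
Insert 50: 50 < 57 → go left; 50 > 38 → go right; 50 > 48 → go right. Place as right child of 48.
Insert 37: 37 < 57 → go left; 37 < 38 → go left; 37 > 31 → go right. Place as right child of 31.
Insert 29: 29 < 57 → go left; 29 < 38 → go left; 29 < 31 → go left; 29 > 26 → go right. Place as right child of 26.
Insert 20: 20 < 57 → go left; 20 < 38 → go left; 20 < 31 → go left; 20 < 26 → go left. Place as left child of 26.
Insert 27: 27 < 57 → go left; 27 < 38 → go left; 27 < 31 → go left; 27 > 26 → go right; 27 < 29 → go left. Place as left child of 29.
Insert 56: 56 < 57 → go left; 56 > 38 → go right; 56 > 48 → go right; 56 > 50 → go right. Place as right child of 50.
Insert 52: 52 < 57 → go left; 52 > 38 → go right; 52 > 48 → go right; 52 > 50 → go right; 52 < 56 → go left. Place as left child of 56.
Insert 62: 62 > 57 → go right. Place as right child of 57.
Insert 33: 33 < 57 → go left; 33 < 38 → go left; 33 > 31 → go right; 33 < 37 → go left. Place as left child of 37.

The deepest node is 27 at depth 5.

5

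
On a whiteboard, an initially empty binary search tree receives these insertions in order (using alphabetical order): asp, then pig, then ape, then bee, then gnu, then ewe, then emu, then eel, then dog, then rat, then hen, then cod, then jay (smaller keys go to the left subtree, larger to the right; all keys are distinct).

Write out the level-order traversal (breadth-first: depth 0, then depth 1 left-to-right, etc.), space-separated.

asp ape pig bee rat gnu ewe hen emu jay eel dog cod

Insert asp: tree is empty, so asp becomes the root.
Insert pig: pig > asp → go right. Place as right child of asp.
Insert ape: ape < asp → go left. Place as left child of asp.
Insert bee: bee > asp → go right; bee < pig → go left. Place as left child of pig.
Insert gnu: gnu > asp → go right; gnu < pig → go left; gnu > bee → go right. Place as right child of bee.
Insert ewe: ewe > asp → go right; ewe < pig → go left; ewe > bee → go right; ewe < gnu → go left. Place as left child of gnu.
Insert emu: emu > asp → go right; emu < pig → go left; emu > bee → go right; emu < gnu → go left; emu < ewe → go left. Place as left child of ewe.
Insert eel: eel > asp → go right; eel < pig → go left; eel > bee → go right; eel < gnu → go left; eel < ewe → go left; eel < emu → go left. Place as left child of emu.
Insert dog: dog > asp → go right; dog < pig → go left; dog > bee → go right; dog < gnu → go left; dog < ewe → go left; dog < emu → go left; dog < eel → go left. Place as left child of eel.
Insert rat: rat > asp → go right; rat > pig → go right. Place as right child of pig.
Insert hen: hen > asp → go right; hen < pig → go left; hen > bee → go right; hen > gnu → go right. Place as right child of gnu.
Insert cod: cod > asp → go right; cod < pig → go left; cod > bee → go right; cod < gnu → go left; cod < ewe → go left; cod < emu → go left; cod < eel → go left; cod < dog → go left. Place as left child of dog.
Insert jay: jay > asp → go right; jay < pig → go left; jay > bee → go right; jay > gnu → go right; jay > hen → go right. Place as right child of hen.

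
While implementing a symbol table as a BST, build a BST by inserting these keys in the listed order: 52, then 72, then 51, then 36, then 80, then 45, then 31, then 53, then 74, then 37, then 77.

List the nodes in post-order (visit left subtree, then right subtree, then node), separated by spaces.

Insert 52: tree is empty, so 52 becomes the root.
Insert 72: 72 > 52 → go right. Place as right child of 52.
Insert 51: 51 < 52 → go left. Place as left child of 52.
Insert 36: 36 < 52 → go left; 36 < 51 → go left. Place as left child of 51.
Insert 80: 80 > 52 → go right; 80 > 72 → go right. Place as right child of 72.
Insert 45: 45 < 52 → go left; 45 < 51 → go left; 45 > 36 → go right. Place as right child of 36.
Insert 31: 31 < 52 → go left; 31 < 51 → go left; 31 < 36 → go left. Place as left child of 36.
Insert 53: 53 > 52 → go right; 53 < 72 → go left. Place as left child of 72.
Insert 74: 74 > 52 → go right; 74 > 72 → go right; 74 < 80 → go left. Place as left child of 80.
Insert 37: 37 < 52 → go left; 37 < 51 → go left; 37 > 36 → go right; 37 < 45 → go left. Place as left child of 45.
Insert 77: 77 > 52 → go right; 77 > 72 → go right; 77 < 80 → go left; 77 > 74 → go right. Place as right child of 74.

31 37 45 36 51 53 77 74 80 72 52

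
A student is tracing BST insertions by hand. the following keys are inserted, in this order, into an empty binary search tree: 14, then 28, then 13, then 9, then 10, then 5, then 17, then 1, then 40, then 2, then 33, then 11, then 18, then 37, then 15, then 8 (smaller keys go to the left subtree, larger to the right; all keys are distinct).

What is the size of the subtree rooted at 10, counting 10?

14: root
28: right child of 14 (depth 1)
13: left child of 14 (depth 1)
9: left child of 13 (depth 2)
10: right child of 9 (depth 3)
5: left child of 9 (depth 3)
17: left child of 28 (depth 2)
1: left child of 5 (depth 4)
40: right child of 28 (depth 2)
2: right child of 1 (depth 5)
33: left child of 40 (depth 3)
11: right child of 10 (depth 4)
18: right child of 17 (depth 3)
37: right child of 33 (depth 4)
15: left child of 17 (depth 3)
8: right child of 5 (depth 4)

Subtree rooted at 10 contains: 10, 11 — 2 nodes.

2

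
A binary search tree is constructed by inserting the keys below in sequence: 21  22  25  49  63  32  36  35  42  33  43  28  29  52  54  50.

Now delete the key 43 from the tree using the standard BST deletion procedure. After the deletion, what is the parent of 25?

22

Insert 21: tree is empty, so 21 becomes the root.
Insert 22: 22 > 21 → go right. Place as right child of 21.
Insert 25: 25 > 21 → go right; 25 > 22 → go right. Place as right child of 22.
Insert 49: 49 > 21 → go right; 49 > 22 → go right; 49 > 25 → go right. Place as right child of 25.
Insert 63: 63 > 21 → go right; 63 > 22 → go right; 63 > 25 → go right; 63 > 49 → go right. Place as right child of 49.
Insert 32: 32 > 21 → go right; 32 > 22 → go right; 32 > 25 → go right; 32 < 49 → go left. Place as left child of 49.
Insert 36: 36 > 21 → go right; 36 > 22 → go right; 36 > 25 → go right; 36 < 49 → go left; 36 > 32 → go right. Place as right child of 32.
Insert 35: 35 > 21 → go right; 35 > 22 → go right; 35 > 25 → go right; 35 < 49 → go left; 35 > 32 → go right; 35 < 36 → go left. Place as left child of 36.
Insert 42: 42 > 21 → go right; 42 > 22 → go right; 42 > 25 → go right; 42 < 49 → go left; 42 > 32 → go right; 42 > 36 → go right. Place as right child of 36.
Insert 33: 33 > 21 → go right; 33 > 22 → go right; 33 > 25 → go right; 33 < 49 → go left; 33 > 32 → go right; 33 < 36 → go left; 33 < 35 → go left. Place as left child of 35.
Insert 43: 43 > 21 → go right; 43 > 22 → go right; 43 > 25 → go right; 43 < 49 → go left; 43 > 32 → go right; 43 > 36 → go right; 43 > 42 → go right. Place as right child of 42.
Insert 28: 28 > 21 → go right; 28 > 22 → go right; 28 > 25 → go right; 28 < 49 → go left; 28 < 32 → go left. Place as left child of 32.
Insert 29: 29 > 21 → go right; 29 > 22 → go right; 29 > 25 → go right; 29 < 49 → go left; 29 < 32 → go left; 29 > 28 → go right. Place as right child of 28.
Insert 52: 52 > 21 → go right; 52 > 22 → go right; 52 > 25 → go right; 52 > 49 → go right; 52 < 63 → go left. Place as left child of 63.
Insert 54: 54 > 21 → go right; 54 > 22 → go right; 54 > 25 → go right; 54 > 49 → go right; 54 < 63 → go left; 54 > 52 → go right. Place as right child of 52.
Insert 50: 50 > 21 → go right; 50 > 22 → go right; 50 > 25 → go right; 50 > 49 → go right; 50 < 63 → go left; 50 < 52 → go left. Place as left child of 52.

Delete 43 (at most one child — splice it out).
After deletion, 25's parent is 22.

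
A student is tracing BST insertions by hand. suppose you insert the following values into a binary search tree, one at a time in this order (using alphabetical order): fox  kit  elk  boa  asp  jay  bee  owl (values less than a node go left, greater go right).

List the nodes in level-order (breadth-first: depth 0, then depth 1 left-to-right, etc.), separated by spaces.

fox: root
kit: right child of fox (depth 1)
elk: left child of fox (depth 1)
boa: left child of elk (depth 2)
asp: left child of boa (depth 3)
jay: left child of kit (depth 2)
bee: right child of asp (depth 4)
owl: right child of kit (depth 2)

fox elk kit boa jay owl asp bee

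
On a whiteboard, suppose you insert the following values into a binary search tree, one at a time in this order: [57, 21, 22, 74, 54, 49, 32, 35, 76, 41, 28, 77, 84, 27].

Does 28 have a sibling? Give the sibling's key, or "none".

57: root
21: left child of 57 (depth 1)
22: right child of 21 (depth 2)
74: right child of 57 (depth 1)
54: right child of 22 (depth 3)
49: left child of 54 (depth 4)
32: left child of 49 (depth 5)
35: right child of 32 (depth 6)
76: right child of 74 (depth 2)
41: right child of 35 (depth 7)
28: left child of 32 (depth 6)
77: right child of 76 (depth 3)
84: right child of 77 (depth 4)
27: left child of 28 (depth 7)

28's parent is 32; the other child of 32 is 35.

35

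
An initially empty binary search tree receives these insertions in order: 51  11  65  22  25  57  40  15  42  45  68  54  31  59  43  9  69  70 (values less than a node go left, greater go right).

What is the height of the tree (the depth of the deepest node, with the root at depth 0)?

51: root
11: left child of 51 (depth 1)
65: right child of 51 (depth 1)
22: right child of 11 (depth 2)
25: right child of 22 (depth 3)
57: left child of 65 (depth 2)
40: right child of 25 (depth 4)
15: left child of 22 (depth 3)
42: right child of 40 (depth 5)
45: right child of 42 (depth 6)
68: right child of 65 (depth 2)
54: left child of 57 (depth 3)
31: left child of 40 (depth 5)
59: right child of 57 (depth 3)
43: left child of 45 (depth 7)
9: left child of 11 (depth 2)
69: right child of 68 (depth 3)
70: right child of 69 (depth 4)

The deepest node is 43 at depth 7.

7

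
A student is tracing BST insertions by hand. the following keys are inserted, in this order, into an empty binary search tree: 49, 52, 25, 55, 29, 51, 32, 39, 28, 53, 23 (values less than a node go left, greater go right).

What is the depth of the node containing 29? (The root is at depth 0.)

2

49: root
52: right child of 49 (depth 1)
25: left child of 49 (depth 1)
55: right child of 52 (depth 2)
29: right child of 25 (depth 2)
51: left child of 52 (depth 2)
32: right child of 29 (depth 3)
39: right child of 32 (depth 4)
28: left child of 29 (depth 3)
53: left child of 55 (depth 3)
23: left child of 25 (depth 2)

Path to 29: 49 → 25 → 29, which is 2 edges.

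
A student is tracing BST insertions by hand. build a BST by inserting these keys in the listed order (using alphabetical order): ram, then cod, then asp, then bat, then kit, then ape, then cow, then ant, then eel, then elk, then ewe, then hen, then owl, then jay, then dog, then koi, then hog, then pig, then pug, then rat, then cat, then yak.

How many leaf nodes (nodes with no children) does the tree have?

7

Resulting structure (node: left, right):
  ram: L=cod, R=rat
  cod: L=asp, R=kit
  asp: L=ape, R=bat
  bat: L=–, R=cat
  kit: L=cow, R=owl
  ape: L=ant, R=–
  cow: L=–, R=eel
  ant: L=–, R=–
  eel: L=dog, R=elk
  elk: L=–, R=ewe
  ewe: L=–, R=hen
  hen: L=–, R=jay
  owl: L=koi, R=pig
  jay: L=hog, R=–
  dog: L=–, R=–
  koi: L=–, R=–
  hog: L=–, R=–
  pig: L=–, R=pug
  pug: L=–, R=–
  rat: L=–, R=yak
  cat: L=–, R=–
  yak: L=–, R=–

Leaves: ant, cat, dog, hog, koi, pug, yak — 7 in total.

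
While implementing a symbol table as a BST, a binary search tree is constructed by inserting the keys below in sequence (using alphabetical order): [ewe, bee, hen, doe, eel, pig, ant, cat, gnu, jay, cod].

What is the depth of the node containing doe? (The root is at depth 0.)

Insert ewe: tree is empty, so ewe becomes the root.
Insert bee: bee < ewe → go left. Place as left child of ewe.
Insert hen: hen > ewe → go right. Place as right child of ewe.
Insert doe: doe < ewe → go left; doe > bee → go right. Place as right child of bee.
Insert eel: eel < ewe → go left; eel > bee → go right; eel > doe → go right. Place as right child of doe.
Insert pig: pig > ewe → go right; pig > hen → go right. Place as right child of hen.
Insert ant: ant < ewe → go left; ant < bee → go left. Place as left child of bee.
Insert cat: cat < ewe → go left; cat > bee → go right; cat < doe → go left. Place as left child of doe.
Insert gnu: gnu > ewe → go right; gnu < hen → go left. Place as left child of hen.
Insert jay: jay > ewe → go right; jay > hen → go right; jay < pig → go left. Place as left child of pig.
Insert cod: cod < ewe → go left; cod > bee → go right; cod < doe → go left; cod > cat → go right. Place as right child of cat.

Path to doe: ewe → bee → doe, which is 2 edges.

2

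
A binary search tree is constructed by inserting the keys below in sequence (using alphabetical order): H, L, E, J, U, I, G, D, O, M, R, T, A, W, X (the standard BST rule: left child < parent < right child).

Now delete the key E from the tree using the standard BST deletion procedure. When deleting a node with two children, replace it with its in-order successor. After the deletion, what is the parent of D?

G

Insert H: tree is empty, so H becomes the root.
Insert L: L > H → go right. Place as right child of H.
Insert E: E < H → go left. Place as left child of H.
Insert J: J > H → go right; J < L → go left. Place as left child of L.
Insert U: U > H → go right; U > L → go right. Place as right child of L.
Insert I: I > H → go right; I < L → go left; I < J → go left. Place as left child of J.
Insert G: G < H → go left; G > E → go right. Place as right child of E.
Insert D: D < H → go left; D < E → go left. Place as left child of E.
Insert O: O > H → go right; O > L → go right; O < U → go left. Place as left child of U.
Insert M: M > H → go right; M > L → go right; M < U → go left; M < O → go left. Place as left child of O.
Insert R: R > H → go right; R > L → go right; R < U → go left; R > O → go right. Place as right child of O.
Insert T: T > H → go right; T > L → go right; T < U → go left; T > O → go right; T > R → go right. Place as right child of R.
Insert A: A < H → go left; A < E → go left; A < D → go left. Place as left child of D.
Insert W: W > H → go right; W > L → go right; W > U → go right. Place as right child of U.
Insert X: X > H → go right; X > L → go right; X > U → go right; X > W → go right. Place as right child of W.

Delete E (two children — replace with in-order successor).
After deletion, D's parent is G.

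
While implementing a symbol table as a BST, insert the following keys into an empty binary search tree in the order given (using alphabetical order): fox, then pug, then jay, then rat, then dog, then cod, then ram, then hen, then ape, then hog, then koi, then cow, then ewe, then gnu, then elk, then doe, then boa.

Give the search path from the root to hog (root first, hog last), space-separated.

fox pug jay hen hog

Insert fox: tree is empty, so fox becomes the root.
Insert pug: pug > fox → go right. Place as right child of fox.
Insert jay: jay > fox → go right; jay < pug → go left. Place as left child of pug.
Insert rat: rat > fox → go right; rat > pug → go right. Place as right child of pug.
Insert dog: dog < fox → go left. Place as left child of fox.
Insert cod: cod < fox → go left; cod < dog → go left. Place as left child of dog.
Insert ram: ram > fox → go right; ram > pug → go right; ram < rat → go left. Place as left child of rat.
Insert hen: hen > fox → go right; hen < pug → go left; hen < jay → go left. Place as left child of jay.
Insert ape: ape < fox → go left; ape < dog → go left; ape < cod → go left. Place as left child of cod.
Insert hog: hog > fox → go right; hog < pug → go left; hog < jay → go left; hog > hen → go right. Place as right child of hen.
Insert koi: koi > fox → go right; koi < pug → go left; koi > jay → go right. Place as right child of jay.
Insert cow: cow < fox → go left; cow < dog → go left; cow > cod → go right. Place as right child of cod.
Insert ewe: ewe < fox → go left; ewe > dog → go right. Place as right child of dog.
Insert gnu: gnu > fox → go right; gnu < pug → go left; gnu < jay → go left; gnu < hen → go left. Place as left child of hen.
Insert elk: elk < fox → go left; elk > dog → go right; elk < ewe → go left. Place as left child of ewe.
Insert doe: doe < fox → go left; doe < dog → go left; doe > cod → go right; doe > cow → go right. Place as right child of cow.
Insert boa: boa < fox → go left; boa < dog → go left; boa < cod → go left; boa > ape → go right. Place as right child of ape.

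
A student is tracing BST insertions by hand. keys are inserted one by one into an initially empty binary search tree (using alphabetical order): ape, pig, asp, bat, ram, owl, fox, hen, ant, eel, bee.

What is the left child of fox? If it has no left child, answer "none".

ape: root
pig: right child of ape (depth 1)
asp: left child of pig (depth 2)
bat: right child of asp (depth 3)
ram: right child of pig (depth 2)
owl: right child of bat (depth 4)
fox: left child of owl (depth 5)
hen: right child of fox (depth 6)
ant: left child of ape (depth 1)
eel: left child of fox (depth 6)
bee: left child of eel (depth 7)

eel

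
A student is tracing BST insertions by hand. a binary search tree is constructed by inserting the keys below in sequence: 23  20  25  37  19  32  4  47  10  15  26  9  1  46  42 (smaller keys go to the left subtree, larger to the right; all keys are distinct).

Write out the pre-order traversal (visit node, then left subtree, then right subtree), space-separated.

23 20 19 4 1 10 9 15 25 37 32 26 47 46 42

23: root
20: left child of 23 (depth 1)
25: right child of 23 (depth 1)
37: right child of 25 (depth 2)
19: left child of 20 (depth 2)
32: left child of 37 (depth 3)
4: left child of 19 (depth 3)
47: right child of 37 (depth 3)
10: right child of 4 (depth 4)
15: right child of 10 (depth 5)
26: left child of 32 (depth 4)
9: left child of 10 (depth 5)
1: left child of 4 (depth 4)
46: left child of 47 (depth 4)
42: left child of 46 (depth 5)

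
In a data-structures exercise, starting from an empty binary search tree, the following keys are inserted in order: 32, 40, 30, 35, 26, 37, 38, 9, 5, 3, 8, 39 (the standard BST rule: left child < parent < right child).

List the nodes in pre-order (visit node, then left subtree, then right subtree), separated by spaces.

32 30 26 9 5 3 8 40 35 37 38 39

32: root
40: right child of 32 (depth 1)
30: left child of 32 (depth 1)
35: left child of 40 (depth 2)
26: left child of 30 (depth 2)
37: right child of 35 (depth 3)
38: right child of 37 (depth 4)
9: left child of 26 (depth 3)
5: left child of 9 (depth 4)
3: left child of 5 (depth 5)
8: right child of 5 (depth 5)
39: right child of 38 (depth 5)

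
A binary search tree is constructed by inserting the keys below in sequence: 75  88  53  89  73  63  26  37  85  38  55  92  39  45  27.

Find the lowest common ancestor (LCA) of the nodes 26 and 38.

26

75: root
88: right child of 75 (depth 1)
53: left child of 75 (depth 1)
89: right child of 88 (depth 2)
73: right child of 53 (depth 2)
63: left child of 73 (depth 3)
26: left child of 53 (depth 2)
37: right child of 26 (depth 3)
85: left child of 88 (depth 2)
38: right child of 37 (depth 4)
55: left child of 63 (depth 4)
92: right child of 89 (depth 3)
39: right child of 38 (depth 5)
45: right child of 39 (depth 6)
27: left child of 37 (depth 4)

Path to 26: 75 → 53 → 26
Path to 38: 75 → 53 → 26 → 37 → 38
26 lies on both paths and is an ancestor of the other node.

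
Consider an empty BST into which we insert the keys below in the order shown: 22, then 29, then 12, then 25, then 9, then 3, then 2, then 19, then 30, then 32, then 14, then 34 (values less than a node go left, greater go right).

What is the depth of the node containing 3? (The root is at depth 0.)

Insert 22: tree is empty, so 22 becomes the root.
Insert 29: 29 > 22 → go right. Place as right child of 22.
Insert 12: 12 < 22 → go left. Place as left child of 22.
Insert 25: 25 > 22 → go right; 25 < 29 → go left. Place as left child of 29.
Insert 9: 9 < 22 → go left; 9 < 12 → go left. Place as left child of 12.
Insert 3: 3 < 22 → go left; 3 < 12 → go left; 3 < 9 → go left. Place as left child of 9.
Insert 2: 2 < 22 → go left; 2 < 12 → go left; 2 < 9 → go left; 2 < 3 → go left. Place as left child of 3.
Insert 19: 19 < 22 → go left; 19 > 12 → go right. Place as right child of 12.
Insert 30: 30 > 22 → go right; 30 > 29 → go right. Place as right child of 29.
Insert 32: 32 > 22 → go right; 32 > 29 → go right; 32 > 30 → go right. Place as right child of 30.
Insert 14: 14 < 22 → go left; 14 > 12 → go right; 14 < 19 → go left. Place as left child of 19.
Insert 34: 34 > 22 → go right; 34 > 29 → go right; 34 > 30 → go right; 34 > 32 → go right. Place as right child of 32.

Path to 3: 22 → 12 → 9 → 3, which is 3 edges.

3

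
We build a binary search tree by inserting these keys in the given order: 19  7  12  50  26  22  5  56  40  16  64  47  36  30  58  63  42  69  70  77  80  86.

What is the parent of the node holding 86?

80

19: root
7: left child of 19 (depth 1)
12: right child of 7 (depth 2)
50: right child of 19 (depth 1)
26: left child of 50 (depth 2)
22: left child of 26 (depth 3)
5: left child of 7 (depth 2)
56: right child of 50 (depth 2)
40: right child of 26 (depth 3)
16: right child of 12 (depth 3)
64: right child of 56 (depth 3)
47: right child of 40 (depth 4)
36: left child of 40 (depth 4)
30: left child of 36 (depth 5)
58: left child of 64 (depth 4)
63: right child of 58 (depth 5)
42: left child of 47 (depth 5)
69: right child of 64 (depth 4)
70: right child of 69 (depth 5)
77: right child of 70 (depth 6)
80: right child of 77 (depth 7)
86: right child of 80 (depth 8)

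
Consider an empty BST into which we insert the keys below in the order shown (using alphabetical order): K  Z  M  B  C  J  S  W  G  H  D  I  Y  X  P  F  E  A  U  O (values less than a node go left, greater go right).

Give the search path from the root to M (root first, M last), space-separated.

Resulting structure (node: left, right):
  K: L=B, R=Z
  Z: L=M, R=–
  M: L=–, R=S
  B: L=A, R=C
  C: L=–, R=J
  J: L=G, R=–
  S: L=P, R=W
  W: L=U, R=Y
  G: L=D, R=H
  H: L=–, R=I
  D: L=–, R=F
  I: L=–, R=–
  Y: L=X, R=–
  X: L=–, R=–
  P: L=O, R=–
  F: L=E, R=–
  E: L=–, R=–
  A: L=–, R=–
  U: L=–, R=–
  O: L=–, R=–

K Z M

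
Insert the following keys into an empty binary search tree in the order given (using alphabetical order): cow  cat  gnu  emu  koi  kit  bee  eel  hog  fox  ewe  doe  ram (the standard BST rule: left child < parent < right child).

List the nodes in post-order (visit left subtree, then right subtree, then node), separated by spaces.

Resulting structure (node: left, right):
  cow: L=cat, R=gnu
  cat: L=bee, R=–
  gnu: L=emu, R=koi
  emu: L=eel, R=fox
  koi: L=kit, R=ram
  kit: L=hog, R=–
  bee: L=–, R=–
  eel: L=doe, R=–
  hog: L=–, R=–
  fox: L=ewe, R=–
  ewe: L=–, R=–
  doe: L=–, R=–
  ram: L=–, R=–

bee cat doe eel ewe fox emu hog kit ram koi gnu cow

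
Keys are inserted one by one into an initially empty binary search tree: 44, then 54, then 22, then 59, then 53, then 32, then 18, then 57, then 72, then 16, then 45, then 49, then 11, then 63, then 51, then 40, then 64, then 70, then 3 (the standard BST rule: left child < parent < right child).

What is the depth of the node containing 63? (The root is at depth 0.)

4

Resulting structure (node: left, right):
  44: L=22, R=54
  54: L=53, R=59
  22: L=18, R=32
  59: L=57, R=72
  53: L=45, R=–
  32: L=–, R=40
  18: L=16, R=–
  57: L=–, R=–
  72: L=63, R=–
  16: L=11, R=–
  45: L=–, R=49
  49: L=–, R=51
  11: L=3, R=–
  63: L=–, R=64
  51: L=–, R=–
  40: L=–, R=–
  64: L=–, R=70
  70: L=–, R=–
  3: L=–, R=–

Path to 63: 44 → 54 → 59 → 72 → 63, which is 4 edges.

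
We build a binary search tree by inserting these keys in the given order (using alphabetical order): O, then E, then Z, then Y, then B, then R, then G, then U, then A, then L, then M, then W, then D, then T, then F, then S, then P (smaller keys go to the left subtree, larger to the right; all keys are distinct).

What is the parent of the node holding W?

Insert O: tree is empty, so O becomes the root.
Insert E: E < O → go left. Place as left child of O.
Insert Z: Z > O → go right. Place as right child of O.
Insert Y: Y > O → go right; Y < Z → go left. Place as left child of Z.
Insert B: B < O → go left; B < E → go left. Place as left child of E.
Insert R: R > O → go right; R < Z → go left; R < Y → go left. Place as left child of Y.
Insert G: G < O → go left; G > E → go right. Place as right child of E.
Insert U: U > O → go right; U < Z → go left; U < Y → go left; U > R → go right. Place as right child of R.
Insert A: A < O → go left; A < E → go left; A < B → go left. Place as left child of B.
Insert L: L < O → go left; L > E → go right; L > G → go right. Place as right child of G.
Insert M: M < O → go left; M > E → go right; M > G → go right; M > L → go right. Place as right child of L.
Insert W: W > O → go right; W < Z → go left; W < Y → go left; W > R → go right; W > U → go right. Place as right child of U.
Insert D: D < O → go left; D < E → go left; D > B → go right. Place as right child of B.
Insert T: T > O → go right; T < Z → go left; T < Y → go left; T > R → go right; T < U → go left. Place as left child of U.
Insert F: F < O → go left; F > E → go right; F < G → go left. Place as left child of G.
Insert S: S > O → go right; S < Z → go left; S < Y → go left; S > R → go right; S < U → go left; S < T → go left. Place as left child of T.
Insert P: P > O → go right; P < Z → go left; P < Y → go left; P < R → go left. Place as left child of R.

U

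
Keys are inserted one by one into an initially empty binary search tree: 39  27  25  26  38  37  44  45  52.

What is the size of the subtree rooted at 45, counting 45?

Insert 39: tree is empty, so 39 becomes the root.
Insert 27: 27 < 39 → go left. Place as left child of 39.
Insert 25: 25 < 39 → go left; 25 < 27 → go left. Place as left child of 27.
Insert 26: 26 < 39 → go left; 26 < 27 → go left; 26 > 25 → go right. Place as right child of 25.
Insert 38: 38 < 39 → go left; 38 > 27 → go right. Place as right child of 27.
Insert 37: 37 < 39 → go left; 37 > 27 → go right; 37 < 38 → go left. Place as left child of 38.
Insert 44: 44 > 39 → go right. Place as right child of 39.
Insert 45: 45 > 39 → go right; 45 > 44 → go right. Place as right child of 44.
Insert 52: 52 > 39 → go right; 52 > 44 → go right; 52 > 45 → go right. Place as right child of 45.

Subtree rooted at 45 contains: 45, 52 — 2 nodes.

2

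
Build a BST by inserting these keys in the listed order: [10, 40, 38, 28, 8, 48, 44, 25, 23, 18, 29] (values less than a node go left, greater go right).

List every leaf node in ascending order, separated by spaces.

8 18 29 44

10: root
40: right child of 10 (depth 1)
38: left child of 40 (depth 2)
28: left child of 38 (depth 3)
8: left child of 10 (depth 1)
48: right child of 40 (depth 2)
44: left child of 48 (depth 3)
25: left child of 28 (depth 4)
23: left child of 25 (depth 5)
18: left child of 23 (depth 6)
29: right child of 28 (depth 4)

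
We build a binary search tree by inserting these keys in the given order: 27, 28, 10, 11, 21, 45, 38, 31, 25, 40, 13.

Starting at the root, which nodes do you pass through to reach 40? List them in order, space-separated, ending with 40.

27 28 45 38 40

Resulting structure (node: left, right):
  27: L=10, R=28
  28: L=–, R=45
  10: L=–, R=11
  11: L=–, R=21
  21: L=13, R=25
  45: L=38, R=–
  38: L=31, R=40
  31: L=–, R=–
  25: L=–, R=–
  40: L=–, R=–
  13: L=–, R=–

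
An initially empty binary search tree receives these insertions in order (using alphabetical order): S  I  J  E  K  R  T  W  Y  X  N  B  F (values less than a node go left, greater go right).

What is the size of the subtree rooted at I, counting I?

S: root
I: left child of S (depth 1)
J: right child of I (depth 2)
E: left child of I (depth 2)
K: right child of J (depth 3)
R: right child of K (depth 4)
T: right child of S (depth 1)
W: right child of T (depth 2)
Y: right child of W (depth 3)
X: left child of Y (depth 4)
N: left child of R (depth 5)
B: left child of E (depth 3)
F: right child of E (depth 3)

Subtree rooted at I contains: I, E, B, F, J, K, R, N — 8 nodes.

8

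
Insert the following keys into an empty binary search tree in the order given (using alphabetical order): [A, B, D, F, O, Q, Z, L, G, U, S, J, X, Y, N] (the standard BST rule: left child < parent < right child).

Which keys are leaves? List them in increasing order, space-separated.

A: root
B: right child of A (depth 1)
D: right child of B (depth 2)
F: right child of D (depth 3)
O: right child of F (depth 4)
Q: right child of O (depth 5)
Z: right child of Q (depth 6)
L: left child of O (depth 5)
G: left child of L (depth 6)
U: left child of Z (depth 7)
S: left child of U (depth 8)
J: right child of G (depth 7)
X: right child of U (depth 8)
Y: right child of X (depth 9)
N: right child of L (depth 6)

J N S Y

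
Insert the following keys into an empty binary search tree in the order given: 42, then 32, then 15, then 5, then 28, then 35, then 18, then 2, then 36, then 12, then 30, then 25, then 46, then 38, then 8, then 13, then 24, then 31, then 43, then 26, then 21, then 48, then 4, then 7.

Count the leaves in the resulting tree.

42: root
32: left child of 42 (depth 1)
15: left child of 32 (depth 2)
5: left child of 15 (depth 3)
28: right child of 15 (depth 3)
35: right child of 32 (depth 2)
18: left child of 28 (depth 4)
2: left child of 5 (depth 4)
36: right child of 35 (depth 3)
12: right child of 5 (depth 4)
30: right child of 28 (depth 4)
25: right child of 18 (depth 5)
46: right child of 42 (depth 1)
38: right child of 36 (depth 4)
8: left child of 12 (depth 5)
13: right child of 12 (depth 5)
24: left child of 25 (depth 6)
31: right child of 30 (depth 5)
43: left child of 46 (depth 2)
26: right child of 25 (depth 6)
21: left child of 24 (depth 7)
48: right child of 46 (depth 2)
4: right child of 2 (depth 5)
7: left child of 8 (depth 6)

Leaves: 4, 7, 13, 21, 26, 31, 38, 43, 48 — 9 in total.

9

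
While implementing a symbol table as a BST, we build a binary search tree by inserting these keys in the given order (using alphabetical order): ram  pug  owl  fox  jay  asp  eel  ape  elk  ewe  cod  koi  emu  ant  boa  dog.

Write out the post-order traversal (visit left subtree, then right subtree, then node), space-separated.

ant ape boa dog cod emu ewe elk eel asp koi jay fox owl pug ram

Resulting structure (node: left, right):
  ram: L=pug, R=–
  pug: L=owl, R=–
  owl: L=fox, R=–
  fox: L=asp, R=jay
  jay: L=–, R=koi
  asp: L=ape, R=eel
  eel: L=cod, R=elk
  ape: L=ant, R=–
  elk: L=–, R=ewe
  ewe: L=emu, R=–
  cod: L=boa, R=dog
  koi: L=–, R=–
  emu: L=–, R=–
  ant: L=–, R=–
  boa: L=–, R=–
  dog: L=–, R=–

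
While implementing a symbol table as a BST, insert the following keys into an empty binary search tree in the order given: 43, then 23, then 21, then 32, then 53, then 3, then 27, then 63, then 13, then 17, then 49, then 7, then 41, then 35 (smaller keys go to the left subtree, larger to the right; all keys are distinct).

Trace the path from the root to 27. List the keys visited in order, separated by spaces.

43 23 32 27

Insert 43: tree is empty, so 43 becomes the root.
Insert 23: 23 < 43 → go left. Place as left child of 43.
Insert 21: 21 < 43 → go left; 21 < 23 → go left. Place as left child of 23.
Insert 32: 32 < 43 → go left; 32 > 23 → go right. Place as right child of 23.
Insert 53: 53 > 43 → go right. Place as right child of 43.
Insert 3: 3 < 43 → go left; 3 < 23 → go left; 3 < 21 → go left. Place as left child of 21.
Insert 27: 27 < 43 → go left; 27 > 23 → go right; 27 < 32 → go left. Place as left child of 32.
Insert 63: 63 > 43 → go right; 63 > 53 → go right. Place as right child of 53.
Insert 13: 13 < 43 → go left; 13 < 23 → go left; 13 < 21 → go left; 13 > 3 → go right. Place as right child of 3.
Insert 17: 17 < 43 → go left; 17 < 23 → go left; 17 < 21 → go left; 17 > 3 → go right; 17 > 13 → go right. Place as right child of 13.
Insert 49: 49 > 43 → go right; 49 < 53 → go left. Place as left child of 53.
Insert 7: 7 < 43 → go left; 7 < 23 → go left; 7 < 21 → go left; 7 > 3 → go right; 7 < 13 → go left. Place as left child of 13.
Insert 41: 41 < 43 → go left; 41 > 23 → go right; 41 > 32 → go right. Place as right child of 32.
Insert 35: 35 < 43 → go left; 35 > 23 → go right; 35 > 32 → go right; 35 < 41 → go left. Place as left child of 41.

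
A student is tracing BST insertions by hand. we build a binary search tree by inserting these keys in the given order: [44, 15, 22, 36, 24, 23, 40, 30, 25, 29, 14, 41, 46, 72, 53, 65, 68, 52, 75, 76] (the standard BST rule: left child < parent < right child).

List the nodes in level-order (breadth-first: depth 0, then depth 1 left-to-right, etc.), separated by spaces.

Resulting structure (node: left, right):
  44: L=15, R=46
  15: L=14, R=22
  22: L=–, R=36
  36: L=24, R=40
  24: L=23, R=30
  23: L=–, R=–
  40: L=–, R=41
  30: L=25, R=–
  25: L=–, R=29
  29: L=–, R=–
  14: L=–, R=–
  41: L=–, R=–
  46: L=–, R=72
  72: L=53, R=75
  53: L=52, R=65
  65: L=–, R=68
  68: L=–, R=–
  52: L=–, R=–
  75: L=–, R=76
  76: L=–, R=–

44 15 46 14 22 72 36 53 75 24 40 52 65 76 23 30 41 68 25 29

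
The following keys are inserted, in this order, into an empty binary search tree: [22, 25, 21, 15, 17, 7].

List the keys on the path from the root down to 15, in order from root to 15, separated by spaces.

22: root
25: right child of 22 (depth 1)
21: left child of 22 (depth 1)
15: left child of 21 (depth 2)
17: right child of 15 (depth 3)
7: left child of 15 (depth 3)

22 21 15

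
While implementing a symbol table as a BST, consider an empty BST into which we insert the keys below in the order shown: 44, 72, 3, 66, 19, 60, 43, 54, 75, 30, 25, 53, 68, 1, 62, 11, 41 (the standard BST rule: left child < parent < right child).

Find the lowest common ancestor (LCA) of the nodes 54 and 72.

72

Resulting structure (node: left, right):
  44: L=3, R=72
  72: L=66, R=75
  3: L=1, R=19
  66: L=60, R=68
  19: L=11, R=43
  60: L=54, R=62
  43: L=30, R=–
  54: L=53, R=–
  75: L=–, R=–
  30: L=25, R=41
  25: L=–, R=–
  53: L=–, R=–
  68: L=–, R=–
  1: L=–, R=–
  62: L=–, R=–
  11: L=–, R=–
  41: L=–, R=–

Path to 54: 44 → 72 → 66 → 60 → 54
Path to 72: 44 → 72
72 lies on both paths and is an ancestor of the other node.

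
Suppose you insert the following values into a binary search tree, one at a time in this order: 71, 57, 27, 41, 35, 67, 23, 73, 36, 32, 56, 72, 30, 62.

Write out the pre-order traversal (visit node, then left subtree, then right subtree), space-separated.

71: root
57: left child of 71 (depth 1)
27: left child of 57 (depth 2)
41: right child of 27 (depth 3)
35: left child of 41 (depth 4)
67: right child of 57 (depth 2)
23: left child of 27 (depth 3)
73: right child of 71 (depth 1)
36: right child of 35 (depth 5)
32: left child of 35 (depth 5)
56: right child of 41 (depth 4)
72: left child of 73 (depth 2)
30: left child of 32 (depth 6)
62: left child of 67 (depth 3)

71 57 27 23 41 35 32 30 36 56 67 62 73 72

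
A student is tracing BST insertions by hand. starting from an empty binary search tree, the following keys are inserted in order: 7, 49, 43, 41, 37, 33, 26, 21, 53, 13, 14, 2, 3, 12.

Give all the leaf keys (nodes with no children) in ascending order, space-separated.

3 12 14 53

7: root
49: right child of 7 (depth 1)
43: left child of 49 (depth 2)
41: left child of 43 (depth 3)
37: left child of 41 (depth 4)
33: left child of 37 (depth 5)
26: left child of 33 (depth 6)
21: left child of 26 (depth 7)
53: right child of 49 (depth 2)
13: left child of 21 (depth 8)
14: right child of 13 (depth 9)
2: left child of 7 (depth 1)
3: right child of 2 (depth 2)
12: left child of 13 (depth 9)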